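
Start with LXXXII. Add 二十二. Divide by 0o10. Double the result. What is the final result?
Convert LXXXII (Roman numeral) → 50 + 10 + 10 + 10 + 1 + 1 = 82 (decimal)
Start: 82
Convert 二十二 (Chinese numeral) → 2×10 + 2 = 22 (decimal)
82 + 22 = 104
Convert 0o10 (octal) → 1×8 = 8 (decimal)
104 ÷ 8 = 13
13 × 2 = 26
26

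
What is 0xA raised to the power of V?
Convert 0xA (hexadecimal) → 10 (decimal)
Convert V (Roman numeral) → 5 (decimal)
Compute 10 ^ 5 = 100000
100000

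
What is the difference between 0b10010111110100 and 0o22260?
Convert 0b10010111110100 (binary) → 8192 + 1024 + 256 + 128 + 64 + 32 + 16 + 4 = 9716 (decimal)
Convert 0o22260 (octal) → 2×4096 + 2×512 + 2×64 + 6×8 = 9392 (decimal)
Difference: |9716 - 9392| = 324
324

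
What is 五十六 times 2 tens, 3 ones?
Convert 五十六 (Chinese numeral) → 5×10 + 6 = 56 (decimal)
Convert 2 tens, 3 ones (place-value notation) → 2×10 + 3 = 23 (decimal)
Compute 56 × 23 = 1288
1288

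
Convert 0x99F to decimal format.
Convert 0x99F (hexadecimal) → 9×256 + 9×16 + 15 = 2463 (decimal)
2463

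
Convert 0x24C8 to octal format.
Convert 0x24C8 (hexadecimal) → 2×4096 + 4×256 + 12×16 + 8 = 9416 (decimal)
Convert 9416 (decimal) → 9416 = 2×4096 + 2×512 + 3×64 + 1×8 → 0o22310 (octal)
0o22310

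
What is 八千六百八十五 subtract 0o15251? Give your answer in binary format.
Convert 八千六百八十五 (Chinese numeral) → 8×1000 + 6×100 + 8×10 + 5 = 8685 (decimal)
Convert 0o15251 (octal) → 1×4096 + 5×512 + 2×64 + 5×8 + 1 = 6825 (decimal)
Compute 8685 - 6825 = 1860
Convert 1860 (decimal) → 1860 = 1024 + 512 + 256 + 64 + 4 → 0b11101000100 (binary)
0b11101000100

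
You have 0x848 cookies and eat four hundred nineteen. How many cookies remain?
Convert 0x848 (hexadecimal) → 8×256 + 4×16 + 8 = 2120 (decimal)
Convert four hundred nineteen (English words) → 4×100 + 19 = 419 (decimal)
Compute 2120 - 419 = 1701
1701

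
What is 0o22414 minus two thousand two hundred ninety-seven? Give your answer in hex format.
Convert 0o22414 (octal) → 2×4096 + 2×512 + 4×64 + 1×8 + 4 = 9484 (decimal)
Convert two thousand two hundred ninety-seven (English words) → 2×1000 + 2×100 + 97 = 2297 (decimal)
Compute 9484 - 2297 = 7187
Convert 7187 (decimal) → 7187 = 1×4096 + 12×256 + 1×16 + 3 → 0x1C13 (hexadecimal)
0x1C13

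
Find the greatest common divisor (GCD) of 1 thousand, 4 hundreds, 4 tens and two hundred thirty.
Convert 1 thousand, 4 hundreds, 4 tens (place-value notation) → 1×1000 + 4×100 + 4×10 = 1440 (decimal)
Convert two hundred thirty (English words) → 2×100 + 30 = 230 (decimal)
Compute gcd(1440, 230) = 10
10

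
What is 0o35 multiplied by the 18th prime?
Convert 0o35 (octal) → 3×8 + 5 = 29 (decimal)
Convert the 18th prime (prime index) → 61 (decimal)
Compute 29 × 61 = 1769
1769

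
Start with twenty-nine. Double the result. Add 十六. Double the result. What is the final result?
Convert twenty-nine (English words) → 29 (decimal)
Start: 29
29 × 2 = 58
Convert 十六 (Chinese numeral) → 1×10 + 6 = 16 (decimal)
58 + 16 = 74
74 × 2 = 148
148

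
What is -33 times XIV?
Convert XIV (Roman numeral) → 10 + 4 = 14 (decimal)
Compute -33 × 14 = -462
-462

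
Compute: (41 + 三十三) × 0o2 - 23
Convert 三十三 (Chinese numeral) → 3×10 + 3 = 33 (decimal)
Convert 0o2 (octal) → 2 (decimal)
Expression in decimal: (41 + 33) × 2 - 23
Parentheses first: 41 + 33 = 74
Multiply: 74 × 2 = 148
Subtract: 148 - 23 = 125
125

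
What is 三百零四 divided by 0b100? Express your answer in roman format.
Convert 三百零四 (Chinese numeral) → 3×100 + 4 = 304 (decimal)
Convert 0b100 (binary) → 4 (decimal)
Compute 304 ÷ 4 = 76
Convert 76 (decimal) → 76 = 50 + 10 + 10 + 5 + 1 → LXXVI (Roman numeral)
LXXVI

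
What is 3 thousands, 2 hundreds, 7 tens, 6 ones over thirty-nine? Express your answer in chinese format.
Convert 3 thousands, 2 hundreds, 7 tens, 6 ones (place-value notation) → 3×1000 + 2×100 + 7×10 + 6 = 3276 (decimal)
Convert thirty-nine (English words) → 39 (decimal)
Compute 3276 ÷ 39 = 84
Convert 84 (decimal) → 84 = 8×10 + 4 → 八十四 (Chinese numeral)
八十四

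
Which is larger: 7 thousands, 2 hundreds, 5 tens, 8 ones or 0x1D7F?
Convert 7 thousands, 2 hundreds, 5 tens, 8 ones (place-value notation) → 7×1000 + 2×100 + 5×10 + 8 = 7258 (decimal)
Convert 0x1D7F (hexadecimal) → 1×4096 + 13×256 + 7×16 + 15 = 7551 (decimal)
Compare 7258 vs 7551: larger = 7551
7551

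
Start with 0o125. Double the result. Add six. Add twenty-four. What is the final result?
Convert 0o125 (octal) → 1×64 + 2×8 + 5 = 85 (decimal)
Start: 85
85 × 2 = 170
Convert six (English words) → 6 (decimal)
170 + 6 = 176
Convert twenty-four (English words) → 24 (decimal)
176 + 24 = 200
200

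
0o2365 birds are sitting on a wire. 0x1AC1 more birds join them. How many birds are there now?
Convert 0o2365 (octal) → 2×512 + 3×64 + 6×8 + 5 = 1269 (decimal)
Convert 0x1AC1 (hexadecimal) → 1×4096 + 10×256 + 12×16 + 1 = 6849 (decimal)
Compute 1269 + 6849 = 8118
8118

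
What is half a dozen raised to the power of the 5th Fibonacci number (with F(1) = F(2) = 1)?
Convert half a dozen (colloquial) → 6 (decimal)
Convert the 5th Fibonacci number (with F(1) = F(2) = 1) (Fibonacci index) → 1, 1, 2, 3, 5 → 5 (decimal)
Compute 6 ^ 5 = 7776
7776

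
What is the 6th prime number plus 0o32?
The 6th prime number = 13
Convert 0o32 (octal) → 3×8 + 2 = 26 (decimal)
Compute 13 + 26 = 39
39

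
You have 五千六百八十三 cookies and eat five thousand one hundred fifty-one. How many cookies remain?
Convert 五千六百八十三 (Chinese numeral) → 5×1000 + 6×100 + 8×10 + 3 = 5683 (decimal)
Convert five thousand one hundred fifty-one (English words) → 5×1000 + 1×100 + 51 = 5151 (decimal)
Compute 5683 - 5151 = 532
532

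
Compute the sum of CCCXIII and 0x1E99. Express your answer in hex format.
Convert CCCXIII (Roman numeral) → 100 + 100 + 100 + 10 + 1 + 1 + 1 = 313 (decimal)
Convert 0x1E99 (hexadecimal) → 1×4096 + 14×256 + 9×16 + 9 = 7833 (decimal)
Compute 313 + 7833 = 8146
Convert 8146 (decimal) → 8146 = 1×4096 + 15×256 + 13×16 + 2 → 0x1FD2 (hexadecimal)
0x1FD2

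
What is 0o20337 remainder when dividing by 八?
Convert 0o20337 (octal) → 2×4096 + 3×64 + 3×8 + 7 = 8415 (decimal)
Convert 八 (Chinese numeral) → 8 (decimal)
Compute 8415 mod 8 = 7
7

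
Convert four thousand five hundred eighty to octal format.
Convert four thousand five hundred eighty (English words) → 4×1000 + 5×100 + 80 = 4580 (decimal)
Convert 4580 (decimal) → 4580 = 1×4096 + 7×64 + 4×8 + 4 → 0o10744 (octal)
0o10744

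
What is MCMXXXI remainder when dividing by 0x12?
Convert MCMXXXI (Roman numeral) → 1000 + 900 + 10 + 10 + 10 + 1 = 1931 (decimal)
Convert 0x12 (hexadecimal) → 1×16 + 2 = 18 (decimal)
Compute 1931 mod 18 = 5
5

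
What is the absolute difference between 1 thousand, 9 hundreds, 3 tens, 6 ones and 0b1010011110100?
Convert 1 thousand, 9 hundreds, 3 tens, 6 ones (place-value notation) → 1×1000 + 9×100 + 3×10 + 6 = 1936 (decimal)
Convert 0b1010011110100 (binary) → 4096 + 1024 + 128 + 64 + 32 + 16 + 4 = 5364 (decimal)
Compute |1936 - 5364| = 3428
3428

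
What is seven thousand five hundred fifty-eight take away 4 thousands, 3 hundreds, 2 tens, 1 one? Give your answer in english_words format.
Convert seven thousand five hundred fifty-eight (English words) → 7×1000 + 5×100 + 58 = 7558 (decimal)
Convert 4 thousands, 3 hundreds, 2 tens, 1 one (place-value notation) → 4×1000 + 3×100 + 2×10 + 1 = 4321 (decimal)
Compute 7558 - 4321 = 3237
Convert 3237 (decimal) → 3237 = 3×1000 + 2×100 + 37 → three thousand two hundred thirty-seven (English words)
three thousand two hundred thirty-seven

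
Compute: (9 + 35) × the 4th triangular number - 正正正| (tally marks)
Convert the 4th triangular number (triangular index) → 4×5/2 = 10 (decimal)
Convert 正正正| (tally marks) → 5 + 5 + 5 + 1 = 16 (decimal)
Expression in decimal: (9 + 35) × 10 - 16
Parentheses first: 9 + 35 = 44
Multiply: 44 × 10 = 440
Subtract: 440 - 16 = 424
424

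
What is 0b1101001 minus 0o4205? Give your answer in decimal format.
Convert 0b1101001 (binary) → 64 + 32 + 8 + 1 = 105 (decimal)
Convert 0o4205 (octal) → 4×512 + 2×64 + 5 = 2181 (decimal)
Compute 105 - 2181 = -2076
-2076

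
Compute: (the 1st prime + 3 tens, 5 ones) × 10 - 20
Convert the 1st prime (prime index) → 2 (decimal)
Convert 3 tens, 5 ones (place-value notation) → 3×10 + 5 = 35 (decimal)
Expression in decimal: (2 + 35) × 10 - 20
Parentheses first: 2 + 35 = 37
Multiply: 37 × 10 = 370
Subtract: 370 - 20 = 350
350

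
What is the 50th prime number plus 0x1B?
The 50th prime number = 229
Convert 0x1B (hexadecimal) → 1×16 + 11 = 27 (decimal)
Compute 229 + 27 = 256
256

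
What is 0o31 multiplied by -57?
Convert 0o31 (octal) → 3×8 + 1 = 25 (decimal)
Compute 25 × -57 = -1425
-1425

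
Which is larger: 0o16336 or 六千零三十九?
Convert 0o16336 (octal) → 1×4096 + 6×512 + 3×64 + 3×8 + 6 = 7390 (decimal)
Convert 六千零三十九 (Chinese numeral) → 6×1000 + 3×10 + 9 = 6039 (decimal)
Compare 7390 vs 6039: larger = 7390
7390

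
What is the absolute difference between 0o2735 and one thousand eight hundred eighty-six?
Convert 0o2735 (octal) → 2×512 + 7×64 + 3×8 + 5 = 1501 (decimal)
Convert one thousand eight hundred eighty-six (English words) → 1×1000 + 8×100 + 86 = 1886 (decimal)
Compute |1501 - 1886| = 385
385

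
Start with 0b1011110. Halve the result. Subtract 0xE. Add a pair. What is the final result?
Convert 0b1011110 (binary) → 64 + 16 + 8 + 4 + 2 = 94 (decimal)
Start: 94
94 ÷ 2 = 47
Convert 0xE (hexadecimal) → 14 (decimal)
47 - 14 = 33
Convert a pair (colloquial) → 2 (decimal)
33 + 2 = 35
35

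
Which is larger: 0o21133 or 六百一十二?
Convert 0o21133 (octal) → 2×4096 + 1×512 + 1×64 + 3×8 + 3 = 8795 (decimal)
Convert 六百一十二 (Chinese numeral) → 6×100 + 1×10 + 2 = 612 (decimal)
Compare 8795 vs 612: larger = 8795
8795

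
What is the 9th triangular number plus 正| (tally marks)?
The 9th triangular number = 9×10/2 = 45
Convert 正| (tally marks) → 5 + 1 = 6 (decimal)
Compute 45 + 6 = 51
51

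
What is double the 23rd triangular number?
The 23rd triangular number = 23×24/2 = 276
Compute 276 × 2 = 552
552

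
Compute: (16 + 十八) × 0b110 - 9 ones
Convert 十八 (Chinese numeral) → 1×10 + 8 = 18 (decimal)
Convert 0b110 (binary) → 4 + 2 = 6 (decimal)
Convert 9 ones (place-value notation) → 9 (decimal)
Expression in decimal: (16 + 18) × 6 - 9
Parentheses first: 16 + 18 = 34
Multiply: 34 × 6 = 204
Subtract: 204 - 9 = 195
195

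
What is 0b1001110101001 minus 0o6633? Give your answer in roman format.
Convert 0b1001110101001 (binary) → 4096 + 512 + 256 + 128 + 32 + 8 + 1 = 5033 (decimal)
Convert 0o6633 (octal) → 6×512 + 6×64 + 3×8 + 3 = 3483 (decimal)
Compute 5033 - 3483 = 1550
Convert 1550 (decimal) → 1550 = 1000 + 500 + 50 → MDL (Roman numeral)
MDL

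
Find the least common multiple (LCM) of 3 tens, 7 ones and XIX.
Convert 3 tens, 7 ones (place-value notation) → 3×10 + 7 = 37 (decimal)
Convert XIX (Roman numeral) → 10 + 9 = 19 (decimal)
Compute lcm(37, 19) = 703
703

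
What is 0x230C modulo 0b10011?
Convert 0x230C (hexadecimal) → 2×4096 + 3×256 + 12 = 8972 (decimal)
Convert 0b10011 (binary) → 16 + 2 + 1 = 19 (decimal)
Compute 8972 mod 19 = 4
4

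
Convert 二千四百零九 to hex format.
Convert 二千四百零九 (Chinese numeral) → 2×1000 + 4×100 + 9 = 2409 (decimal)
Convert 2409 (decimal) → 2409 = 9×256 + 6×16 + 9 → 0x969 (hexadecimal)
0x969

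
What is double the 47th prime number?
The 47th prime number = 211
Compute 211 × 2 = 422
422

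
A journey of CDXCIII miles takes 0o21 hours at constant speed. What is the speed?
Convert CDXCIII (Roman numeral) → 400 + 90 + 1 + 1 + 1 = 493 (decimal)
Convert 0o21 (octal) → 2×8 + 1 = 17 (decimal)
Compute 493 ÷ 17 = 29
29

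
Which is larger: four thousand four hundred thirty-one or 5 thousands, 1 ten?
Convert four thousand four hundred thirty-one (English words) → 4×1000 + 4×100 + 31 = 4431 (decimal)
Convert 5 thousands, 1 ten (place-value notation) → 5×1000 + 1×10 = 5010 (decimal)
Compare 4431 vs 5010: larger = 5010
5010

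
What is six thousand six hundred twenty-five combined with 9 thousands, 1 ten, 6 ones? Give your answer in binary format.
Convert six thousand six hundred twenty-five (English words) → 6×1000 + 6×100 + 25 = 6625 (decimal)
Convert 9 thousands, 1 ten, 6 ones (place-value notation) → 9×1000 + 1×10 + 6 = 9016 (decimal)
Compute 6625 + 9016 = 15641
Convert 15641 (decimal) → 15641 = 8192 + 4096 + 2048 + 1024 + 256 + 16 + 8 + 1 → 0b11110100011001 (binary)
0b11110100011001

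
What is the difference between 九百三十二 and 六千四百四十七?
Convert 九百三十二 (Chinese numeral) → 9×100 + 3×10 + 2 = 932 (decimal)
Convert 六千四百四十七 (Chinese numeral) → 6×1000 + 4×100 + 4×10 + 7 = 6447 (decimal)
Difference: |932 - 6447| = 5515
5515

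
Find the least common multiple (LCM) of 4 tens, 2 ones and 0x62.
Convert 4 tens, 2 ones (place-value notation) → 4×10 + 2 = 42 (decimal)
Convert 0x62 (hexadecimal) → 6×16 + 2 = 98 (decimal)
Compute lcm(42, 98) = 294
294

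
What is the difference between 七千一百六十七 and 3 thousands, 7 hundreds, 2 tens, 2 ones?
Convert 七千一百六十七 (Chinese numeral) → 7×1000 + 1×100 + 6×10 + 7 = 7167 (decimal)
Convert 3 thousands, 7 hundreds, 2 tens, 2 ones (place-value notation) → 3×1000 + 7×100 + 2×10 + 2 = 3722 (decimal)
Difference: |7167 - 3722| = 3445
3445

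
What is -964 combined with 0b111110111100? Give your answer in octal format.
Convert 0b111110111100 (binary) → 2048 + 1024 + 512 + 256 + 128 + 32 + 16 + 8 + 4 = 4028 (decimal)
Compute -964 + 4028 = 3064
Convert 3064 (decimal) → 3064 = 5×512 + 7×64 + 7×8 → 0o5770 (octal)
0o5770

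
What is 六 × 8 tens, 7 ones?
Convert 六 (Chinese numeral) → 6 (decimal)
Convert 8 tens, 7 ones (place-value notation) → 8×10 + 7 = 87 (decimal)
Compute 6 × 87 = 522
522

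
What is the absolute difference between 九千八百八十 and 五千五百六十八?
Convert 九千八百八十 (Chinese numeral) → 9×1000 + 8×100 + 8×10 = 9880 (decimal)
Convert 五千五百六十八 (Chinese numeral) → 5×1000 + 5×100 + 6×10 + 8 = 5568 (decimal)
Compute |9880 - 5568| = 4312
4312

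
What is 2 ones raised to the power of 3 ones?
Convert 2 ones (place-value notation) → 2 (decimal)
Convert 3 ones (place-value notation) → 3 (decimal)
Compute 2 ^ 3 = 8
8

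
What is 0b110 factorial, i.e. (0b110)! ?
Convert 0b110 (binary) → 4 + 2 = 6 (decimal)
Compute 6! = 720
720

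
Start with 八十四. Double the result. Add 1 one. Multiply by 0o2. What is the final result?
Convert 八十四 (Chinese numeral) → 8×10 + 4 = 84 (decimal)
Start: 84
84 × 2 = 168
Convert 1 one (place-value notation) → 1 (decimal)
168 + 1 = 169
Convert 0o2 (octal) → 2 (decimal)
169 × 2 = 338
338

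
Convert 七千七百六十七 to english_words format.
Convert 七千七百六十七 (Chinese numeral) → 7×1000 + 7×100 + 6×10 + 7 = 7767 (decimal)
Convert 7767 (decimal) → 7767 = 7×1000 + 7×100 + 67 → seven thousand seven hundred sixty-seven (English words)
seven thousand seven hundred sixty-seven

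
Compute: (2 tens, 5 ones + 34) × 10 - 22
Convert 2 tens, 5 ones (place-value notation) → 2×10 + 5 = 25 (decimal)
Expression in decimal: (25 + 34) × 10 - 22
Parentheses first: 25 + 34 = 59
Multiply: 59 × 10 = 590
Subtract: 590 - 22 = 568
568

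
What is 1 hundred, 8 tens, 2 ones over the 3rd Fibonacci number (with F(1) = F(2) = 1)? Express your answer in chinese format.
Convert 1 hundred, 8 tens, 2 ones (place-value notation) → 1×100 + 8×10 + 2 = 182 (decimal)
Convert the 3rd Fibonacci number (with F(1) = F(2) = 1) (Fibonacci index) → 1, 1, 2 → 2 (decimal)
Compute 182 ÷ 2 = 91
Convert 91 (decimal) → 91 = 9×10 + 1 → 九十一 (Chinese numeral)
九十一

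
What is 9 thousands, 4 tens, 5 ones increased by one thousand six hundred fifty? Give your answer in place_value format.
Convert 9 thousands, 4 tens, 5 ones (place-value notation) → 9×1000 + 4×10 + 5 = 9045 (decimal)
Convert one thousand six hundred fifty (English words) → 1×1000 + 6×100 + 50 = 1650 (decimal)
Compute 9045 + 1650 = 10695
Convert 10695 (decimal) → 10695 = 10×1000 + 6×100 + 9×10 + 5 → 10 thousands, 6 hundreds, 9 tens, 5 ones (place-value notation)
10 thousands, 6 hundreds, 9 tens, 5 ones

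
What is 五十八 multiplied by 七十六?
Convert 五十八 (Chinese numeral) → 5×10 + 8 = 58 (decimal)
Convert 七十六 (Chinese numeral) → 7×10 + 6 = 76 (decimal)
Compute 58 × 76 = 4408
4408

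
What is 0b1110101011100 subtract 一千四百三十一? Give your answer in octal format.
Convert 0b1110101011100 (binary) → 4096 + 2048 + 1024 + 256 + 64 + 16 + 8 + 4 = 7516 (decimal)
Convert 一千四百三十一 (Chinese numeral) → 1×1000 + 4×100 + 3×10 + 1 = 1431 (decimal)
Compute 7516 - 1431 = 6085
Convert 6085 (decimal) → 6085 = 1×4096 + 3×512 + 7×64 + 5 → 0o13705 (octal)
0o13705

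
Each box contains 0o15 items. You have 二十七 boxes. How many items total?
Convert 0o15 (octal) → 1×8 + 5 = 13 (decimal)
Convert 二十七 (Chinese numeral) → 2×10 + 7 = 27 (decimal)
Compute 13 × 27 = 351
351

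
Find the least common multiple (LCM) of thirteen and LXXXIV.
Convert thirteen (English words) → 13 (decimal)
Convert LXXXIV (Roman numeral) → 50 + 10 + 10 + 10 + 4 = 84 (decimal)
Compute lcm(13, 84) = 1092
1092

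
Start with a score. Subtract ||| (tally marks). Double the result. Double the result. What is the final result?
Convert a score (colloquial) → 20 (decimal)
Start: 20
Convert ||| (tally marks) → 3 (decimal)
20 - 3 = 17
17 × 2 = 34
34 × 2 = 68
68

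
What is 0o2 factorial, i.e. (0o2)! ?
Convert 0o2 (octal) → 2 (decimal)
Compute 2! = 2
2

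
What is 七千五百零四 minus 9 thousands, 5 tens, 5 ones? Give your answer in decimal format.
Convert 七千五百零四 (Chinese numeral) → 7×1000 + 5×100 + 4 = 7504 (decimal)
Convert 9 thousands, 5 tens, 5 ones (place-value notation) → 9×1000 + 5×10 + 5 = 9055 (decimal)
Compute 7504 - 9055 = -1551
-1551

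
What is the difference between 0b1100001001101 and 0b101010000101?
Convert 0b1100001001101 (binary) → 4096 + 2048 + 64 + 8 + 4 + 1 = 6221 (decimal)
Convert 0b101010000101 (binary) → 2048 + 512 + 128 + 4 + 1 = 2693 (decimal)
Difference: |6221 - 2693| = 3528
3528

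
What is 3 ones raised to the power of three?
Convert 3 ones (place-value notation) → 3 (decimal)
Convert three (English words) → 3 (decimal)
Compute 3 ^ 3 = 27
27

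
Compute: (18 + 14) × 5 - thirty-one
Convert thirty-one (English words) → 31 (decimal)
Expression in decimal: (18 + 14) × 5 - 31
Parentheses first: 18 + 14 = 32
Multiply: 32 × 5 = 160
Subtract: 160 - 31 = 129
129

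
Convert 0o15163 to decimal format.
Convert 0o15163 (octal) → 1×4096 + 5×512 + 1×64 + 6×8 + 3 = 6771 (decimal)
6771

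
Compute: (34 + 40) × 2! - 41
Convert 2! (factorial) → 2 (decimal)
Expression in decimal: (34 + 40) × 2 - 41
Parentheses first: 34 + 40 = 74
Multiply: 74 × 2 = 148
Subtract: 148 - 41 = 107
107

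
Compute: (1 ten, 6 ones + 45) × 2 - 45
Convert 1 ten, 6 ones (place-value notation) → 1×10 + 6 = 16 (decimal)
Expression in decimal: (16 + 45) × 2 - 45
Parentheses first: 16 + 45 = 61
Multiply: 61 × 2 = 122
Subtract: 122 - 45 = 77
77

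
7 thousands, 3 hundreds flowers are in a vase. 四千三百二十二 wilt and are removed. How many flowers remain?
Convert 7 thousands, 3 hundreds (place-value notation) → 7×1000 + 3×100 = 7300 (decimal)
Convert 四千三百二十二 (Chinese numeral) → 4×1000 + 3×100 + 2×10 + 2 = 4322 (decimal)
Compute 7300 - 4322 = 2978
2978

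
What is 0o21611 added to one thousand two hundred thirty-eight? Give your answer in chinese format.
Convert 0o21611 (octal) → 2×4096 + 1×512 + 6×64 + 1×8 + 1 = 9097 (decimal)
Convert one thousand two hundred thirty-eight (English words) → 1×1000 + 2×100 + 38 = 1238 (decimal)
Compute 9097 + 1238 = 10335
Convert 10335 (decimal) → 10335 = 1×10000 + 3×100 + 3×10 + 5 → 一万零三百三十五 (Chinese numeral)
一万零三百三十五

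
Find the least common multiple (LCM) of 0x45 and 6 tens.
Convert 0x45 (hexadecimal) → 4×16 + 5 = 69 (decimal)
Convert 6 tens (place-value notation) → 6×10 = 60 (decimal)
Compute lcm(69, 60) = 1380
1380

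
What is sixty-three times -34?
Convert sixty-three (English words) → 63 (decimal)
Compute 63 × -34 = -2142
-2142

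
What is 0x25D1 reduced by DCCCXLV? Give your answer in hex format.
Convert 0x25D1 (hexadecimal) → 2×4096 + 5×256 + 13×16 + 1 = 9681 (decimal)
Convert DCCCXLV (Roman numeral) → 500 + 100 + 100 + 100 + 40 + 5 = 845 (decimal)
Compute 9681 - 845 = 8836
Convert 8836 (decimal) → 8836 = 2×4096 + 2×256 + 8×16 + 4 → 0x2284 (hexadecimal)
0x2284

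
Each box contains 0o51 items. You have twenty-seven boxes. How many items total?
Convert 0o51 (octal) → 5×8 + 1 = 41 (decimal)
Convert twenty-seven (English words) → 27 (decimal)
Compute 41 × 27 = 1107
1107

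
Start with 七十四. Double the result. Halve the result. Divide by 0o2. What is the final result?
Convert 七十四 (Chinese numeral) → 7×10 + 4 = 74 (decimal)
Start: 74
74 × 2 = 148
148 ÷ 2 = 74
Convert 0o2 (octal) → 2 (decimal)
74 ÷ 2 = 37
37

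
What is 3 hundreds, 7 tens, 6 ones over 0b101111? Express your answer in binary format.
Convert 3 hundreds, 7 tens, 6 ones (place-value notation) → 3×100 + 7×10 + 6 = 376 (decimal)
Convert 0b101111 (binary) → 32 + 8 + 4 + 2 + 1 = 47 (decimal)
Compute 376 ÷ 47 = 8
Convert 8 (decimal) → 0b1000 (binary)
0b1000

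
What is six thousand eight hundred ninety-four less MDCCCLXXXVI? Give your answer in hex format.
Convert six thousand eight hundred ninety-four (English words) → 6×1000 + 8×100 + 94 = 6894 (decimal)
Convert MDCCCLXXXVI (Roman numeral) → 1000 + 500 + 100 + 100 + 100 + 50 + 10 + 10 + 10 + 5 + 1 = 1886 (decimal)
Compute 6894 - 1886 = 5008
Convert 5008 (decimal) → 5008 = 1×4096 + 3×256 + 9×16 → 0x1390 (hexadecimal)
0x1390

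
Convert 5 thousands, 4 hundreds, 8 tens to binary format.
Convert 5 thousands, 4 hundreds, 8 tens (place-value notation) → 5×1000 + 4×100 + 8×10 = 5480 (decimal)
Convert 5480 (decimal) → 5480 = 4096 + 1024 + 256 + 64 + 32 + 8 → 0b1010101101000 (binary)
0b1010101101000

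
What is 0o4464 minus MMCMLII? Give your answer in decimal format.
Convert 0o4464 (octal) → 4×512 + 4×64 + 6×8 + 4 = 2356 (decimal)
Convert MMCMLII (Roman numeral) → 1000 + 1000 + 900 + 50 + 1 + 1 = 2952 (decimal)
Compute 2356 - 2952 = -596
-596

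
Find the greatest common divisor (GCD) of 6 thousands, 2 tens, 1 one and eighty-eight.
Convert 6 thousands, 2 tens, 1 one (place-value notation) → 6×1000 + 2×10 + 1 = 6021 (decimal)
Convert eighty-eight (English words) → 88 (decimal)
Compute gcd(6021, 88) = 1
1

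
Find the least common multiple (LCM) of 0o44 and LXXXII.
Convert 0o44 (octal) → 4×8 + 4 = 36 (decimal)
Convert LXXXII (Roman numeral) → 50 + 10 + 10 + 10 + 1 + 1 = 82 (decimal)
Compute lcm(36, 82) = 1476
1476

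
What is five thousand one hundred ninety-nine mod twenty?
Convert five thousand one hundred ninety-nine (English words) → 5×1000 + 1×100 + 99 = 5199 (decimal)
Convert twenty (English words) → 20 (decimal)
Compute 5199 mod 20 = 19
19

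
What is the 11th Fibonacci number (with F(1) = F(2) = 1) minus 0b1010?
The 11th Fibonacci number (with F(1) = F(2) = 1): 1, 1, 2, 3, 5, 8, 13, 21, 34, 55, 89 → 89
Convert 0b1010 (binary) → 8 + 2 = 10 (decimal)
Compute 89 - 10 = 79
79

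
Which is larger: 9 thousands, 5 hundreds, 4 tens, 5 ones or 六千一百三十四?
Convert 9 thousands, 5 hundreds, 4 tens, 5 ones (place-value notation) → 9×1000 + 5×100 + 4×10 + 5 = 9545 (decimal)
Convert 六千一百三十四 (Chinese numeral) → 6×1000 + 1×100 + 3×10 + 4 = 6134 (decimal)
Compare 9545 vs 6134: larger = 9545
9545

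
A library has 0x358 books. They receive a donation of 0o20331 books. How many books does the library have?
Convert 0x358 (hexadecimal) → 3×256 + 5×16 + 8 = 856 (decimal)
Convert 0o20331 (octal) → 2×4096 + 3×64 + 3×8 + 1 = 8409 (decimal)
Compute 856 + 8409 = 9265
9265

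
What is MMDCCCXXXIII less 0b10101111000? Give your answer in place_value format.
Convert MMDCCCXXXIII (Roman numeral) → 1000 + 1000 + 500 + 100 + 100 + 100 + 10 + 10 + 10 + 1 + 1 + 1 = 2833 (decimal)
Convert 0b10101111000 (binary) → 1024 + 256 + 64 + 32 + 16 + 8 = 1400 (decimal)
Compute 2833 - 1400 = 1433
Convert 1433 (decimal) → 1433 = 1×1000 + 4×100 + 3×10 + 3 → 1 thousand, 4 hundreds, 3 tens, 3 ones (place-value notation)
1 thousand, 4 hundreds, 3 tens, 3 ones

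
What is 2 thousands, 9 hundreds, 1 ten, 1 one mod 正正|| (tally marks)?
Convert 2 thousands, 9 hundreds, 1 ten, 1 one (place-value notation) → 2×1000 + 9×100 + 1×10 + 1 = 2911 (decimal)
Convert 正正|| (tally marks) → 5 + 5 + 2 = 12 (decimal)
Compute 2911 mod 12 = 7
7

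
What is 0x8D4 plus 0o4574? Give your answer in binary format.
Convert 0x8D4 (hexadecimal) → 8×256 + 13×16 + 4 = 2260 (decimal)
Convert 0o4574 (octal) → 4×512 + 5×64 + 7×8 + 4 = 2428 (decimal)
Compute 2260 + 2428 = 4688
Convert 4688 (decimal) → 4688 = 4096 + 512 + 64 + 16 → 0b1001001010000 (binary)
0b1001001010000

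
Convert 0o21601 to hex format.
Convert 0o21601 (octal) → 2×4096 + 1×512 + 6×64 + 1 = 9089 (decimal)
Convert 9089 (decimal) → 9089 = 2×4096 + 3×256 + 8×16 + 1 → 0x2381 (hexadecimal)
0x2381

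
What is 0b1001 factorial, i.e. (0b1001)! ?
Convert 0b1001 (binary) → 8 + 1 = 9 (decimal)
Compute 9! = 362880
362880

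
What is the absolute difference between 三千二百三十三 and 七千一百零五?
Convert 三千二百三十三 (Chinese numeral) → 3×1000 + 2×100 + 3×10 + 3 = 3233 (decimal)
Convert 七千一百零五 (Chinese numeral) → 7×1000 + 1×100 + 5 = 7105 (decimal)
Compute |3233 - 7105| = 3872
3872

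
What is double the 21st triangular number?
The 21st triangular number = 21×22/2 = 231
Compute 231 × 2 = 462
462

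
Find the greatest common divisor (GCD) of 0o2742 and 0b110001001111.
Convert 0o2742 (octal) → 2×512 + 7×64 + 4×8 + 2 = 1506 (decimal)
Convert 0b110001001111 (binary) → 2048 + 1024 + 64 + 8 + 4 + 2 + 1 = 3151 (decimal)
Compute gcd(1506, 3151) = 1
1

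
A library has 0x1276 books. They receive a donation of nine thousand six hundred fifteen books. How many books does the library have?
Convert 0x1276 (hexadecimal) → 1×4096 + 2×256 + 7×16 + 6 = 4726 (decimal)
Convert nine thousand six hundred fifteen (English words) → 9×1000 + 6×100 + 15 = 9615 (decimal)
Compute 4726 + 9615 = 14341
14341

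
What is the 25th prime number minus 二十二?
The 25th prime number = 97
Convert 二十二 (Chinese numeral) → 2×10 + 2 = 22 (decimal)
Compute 97 - 22 = 75
75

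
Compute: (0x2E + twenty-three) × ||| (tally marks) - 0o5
Convert 0x2E (hexadecimal) → 2×16 + 14 = 46 (decimal)
Convert twenty-three (English words) → 23 (decimal)
Convert ||| (tally marks) → 3 (decimal)
Convert 0o5 (octal) → 5 (decimal)
Expression in decimal: (46 + 23) × 3 - 5
Parentheses first: 46 + 23 = 69
Multiply: 69 × 3 = 207
Subtract: 207 - 5 = 202
202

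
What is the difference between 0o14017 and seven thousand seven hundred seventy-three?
Convert 0o14017 (octal) → 1×4096 + 4×512 + 1×8 + 7 = 6159 (decimal)
Convert seven thousand seven hundred seventy-three (English words) → 7×1000 + 7×100 + 73 = 7773 (decimal)
Difference: |6159 - 7773| = 1614
1614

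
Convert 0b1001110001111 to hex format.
Convert 0b1001110001111 (binary) → 4096 + 512 + 256 + 128 + 8 + 4 + 2 + 1 = 5007 (decimal)
Convert 5007 (decimal) → 5007 = 1×4096 + 3×256 + 8×16 + 15 → 0x138F (hexadecimal)
0x138F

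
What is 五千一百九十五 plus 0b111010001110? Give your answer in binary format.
Convert 五千一百九十五 (Chinese numeral) → 5×1000 + 1×100 + 9×10 + 5 = 5195 (decimal)
Convert 0b111010001110 (binary) → 2048 + 1024 + 512 + 128 + 8 + 4 + 2 = 3726 (decimal)
Compute 5195 + 3726 = 8921
Convert 8921 (decimal) → 8921 = 8192 + 512 + 128 + 64 + 16 + 8 + 1 → 0b10001011011001 (binary)
0b10001011011001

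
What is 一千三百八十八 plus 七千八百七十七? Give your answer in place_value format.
Convert 一千三百八十八 (Chinese numeral) → 1×1000 + 3×100 + 8×10 + 8 = 1388 (decimal)
Convert 七千八百七十七 (Chinese numeral) → 7×1000 + 8×100 + 7×10 + 7 = 7877 (decimal)
Compute 1388 + 7877 = 9265
Convert 9265 (decimal) → 9265 = 9×1000 + 2×100 + 6×10 + 5 → 9 thousands, 2 hundreds, 6 tens, 5 ones (place-value notation)
9 thousands, 2 hundreds, 6 tens, 5 ones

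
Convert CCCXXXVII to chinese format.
Convert CCCXXXVII (Roman numeral) → 100 + 100 + 100 + 10 + 10 + 10 + 5 + 1 + 1 = 337 (decimal)
Convert 337 (decimal) → 337 = 3×100 + 3×10 + 7 → 三百三十七 (Chinese numeral)
三百三十七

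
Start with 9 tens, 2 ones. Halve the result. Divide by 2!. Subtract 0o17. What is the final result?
Convert 9 tens, 2 ones (place-value notation) → 9×10 + 2 = 92 (decimal)
Start: 92
92 ÷ 2 = 46
Convert 2! (factorial) → 2 (decimal)
46 ÷ 2 = 23
Convert 0o17 (octal) → 1×8 + 7 = 15 (decimal)
23 - 15 = 8
8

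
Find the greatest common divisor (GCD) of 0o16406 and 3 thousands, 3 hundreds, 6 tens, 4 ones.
Convert 0o16406 (octal) → 1×4096 + 6×512 + 4×64 + 6 = 7430 (decimal)
Convert 3 thousands, 3 hundreds, 6 tens, 4 ones (place-value notation) → 3×1000 + 3×100 + 6×10 + 4 = 3364 (decimal)
Compute gcd(7430, 3364) = 2
2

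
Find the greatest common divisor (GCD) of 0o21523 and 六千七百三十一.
Convert 0o21523 (octal) → 2×4096 + 1×512 + 5×64 + 2×8 + 3 = 9043 (decimal)
Convert 六千七百三十一 (Chinese numeral) → 6×1000 + 7×100 + 3×10 + 1 = 6731 (decimal)
Compute gcd(9043, 6731) = 1
1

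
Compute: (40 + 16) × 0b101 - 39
Convert 0b101 (binary) → 4 + 1 = 5 (decimal)
Expression in decimal: (40 + 16) × 5 - 39
Parentheses first: 40 + 16 = 56
Multiply: 56 × 5 = 280
Subtract: 280 - 39 = 241
241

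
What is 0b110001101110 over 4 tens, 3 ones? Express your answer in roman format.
Convert 0b110001101110 (binary) → 2048 + 1024 + 64 + 32 + 8 + 4 + 2 = 3182 (decimal)
Convert 4 tens, 3 ones (place-value notation) → 4×10 + 3 = 43 (decimal)
Compute 3182 ÷ 43 = 74
Convert 74 (decimal) → 74 = 50 + 10 + 10 + 4 → LXXIV (Roman numeral)
LXXIV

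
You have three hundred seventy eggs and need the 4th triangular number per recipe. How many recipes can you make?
Convert three hundred seventy (English words) → 3×100 + 70 = 370 (decimal)
Convert the 4th triangular number (triangular index) → 4×5/2 = 10 (decimal)
Compute 370 ÷ 10 = 37
37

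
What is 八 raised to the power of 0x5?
Convert 八 (Chinese numeral) → 8 (decimal)
Convert 0x5 (hexadecimal) → 5 (decimal)
Compute 8 ^ 5 = 32768
32768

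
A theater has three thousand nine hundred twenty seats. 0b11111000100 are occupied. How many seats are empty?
Convert three thousand nine hundred twenty (English words) → 3×1000 + 9×100 + 20 = 3920 (decimal)
Convert 0b11111000100 (binary) → 1024 + 512 + 256 + 128 + 64 + 4 = 1988 (decimal)
Compute 3920 - 1988 = 1932
1932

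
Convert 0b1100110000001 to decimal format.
Convert 0b1100110000001 (binary) → 4096 + 2048 + 256 + 128 + 1 = 6529 (decimal)
6529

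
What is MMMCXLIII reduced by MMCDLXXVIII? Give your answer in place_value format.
Convert MMMCXLIII (Roman numeral) → 1000 + 1000 + 1000 + 100 + 40 + 1 + 1 + 1 = 3143 (decimal)
Convert MMCDLXXVIII (Roman numeral) → 1000 + 1000 + 400 + 50 + 10 + 10 + 5 + 1 + 1 + 1 = 2478 (decimal)
Compute 3143 - 2478 = 665
Convert 665 (decimal) → 665 = 6×100 + 6×10 + 5 → 6 hundreds, 6 tens, 5 ones (place-value notation)
6 hundreds, 6 tens, 5 ones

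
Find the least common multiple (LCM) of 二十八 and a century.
Convert 二十八 (Chinese numeral) → 2×10 + 8 = 28 (decimal)
Convert a century (colloquial) → 100 (decimal)
Compute lcm(28, 100) = 700
700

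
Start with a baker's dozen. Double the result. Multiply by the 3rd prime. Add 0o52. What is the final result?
Convert a baker's dozen (colloquial) → 13 (decimal)
Start: 13
13 × 2 = 26
Convert the 3rd prime (prime index) → 5 (decimal)
26 × 5 = 130
Convert 0o52 (octal) → 5×8 + 2 = 42 (decimal)
130 + 42 = 172
172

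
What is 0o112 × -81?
Convert 0o112 (octal) → 1×64 + 1×8 + 2 = 74 (decimal)
Compute 74 × -81 = -5994
-5994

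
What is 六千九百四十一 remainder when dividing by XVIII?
Convert 六千九百四十一 (Chinese numeral) → 6×1000 + 9×100 + 4×10 + 1 = 6941 (decimal)
Convert XVIII (Roman numeral) → 10 + 5 + 1 + 1 + 1 = 18 (decimal)
Compute 6941 mod 18 = 11
11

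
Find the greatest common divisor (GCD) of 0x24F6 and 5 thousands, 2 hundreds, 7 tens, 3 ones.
Convert 0x24F6 (hexadecimal) → 2×4096 + 4×256 + 15×16 + 6 = 9462 (decimal)
Convert 5 thousands, 2 hundreds, 7 tens, 3 ones (place-value notation) → 5×1000 + 2×100 + 7×10 + 3 = 5273 (decimal)
Compute gcd(9462, 5273) = 1
1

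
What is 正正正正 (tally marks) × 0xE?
Convert 正正正正 (tally marks) → 5 + 5 + 5 + 5 = 20 (decimal)
Convert 0xE (hexadecimal) → 14 (decimal)
Compute 20 × 14 = 280
280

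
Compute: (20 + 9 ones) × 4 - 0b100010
Convert 9 ones (place-value notation) → 9 (decimal)
Convert 0b100010 (binary) → 32 + 2 = 34 (decimal)
Expression in decimal: (20 + 9) × 4 - 34
Parentheses first: 20 + 9 = 29
Multiply: 29 × 4 = 116
Subtract: 116 - 34 = 82
82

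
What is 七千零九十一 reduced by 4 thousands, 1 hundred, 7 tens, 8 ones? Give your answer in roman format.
Convert 七千零九十一 (Chinese numeral) → 7×1000 + 9×10 + 1 = 7091 (decimal)
Convert 4 thousands, 1 hundred, 7 tens, 8 ones (place-value notation) → 4×1000 + 1×100 + 7×10 + 8 = 4178 (decimal)
Compute 7091 - 4178 = 2913
Convert 2913 (decimal) → 2913 = 1000 + 1000 + 900 + 10 + 1 + 1 + 1 → MMCMXIII (Roman numeral)
MMCMXIII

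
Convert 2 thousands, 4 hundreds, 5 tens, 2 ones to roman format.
Convert 2 thousands, 4 hundreds, 5 tens, 2 ones (place-value notation) → 2×1000 + 4×100 + 5×10 + 2 = 2452 (decimal)
Convert 2452 (decimal) → 2452 = 1000 + 1000 + 400 + 50 + 1 + 1 → MMCDLII (Roman numeral)
MMCDLII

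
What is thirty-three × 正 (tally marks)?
Convert thirty-three (English words) → 33 (decimal)
Convert 正 (tally marks) → 5 (decimal)
Compute 33 × 5 = 165
165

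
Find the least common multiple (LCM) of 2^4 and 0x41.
Convert 2^4 (power) → 16 (decimal)
Convert 0x41 (hexadecimal) → 4×16 + 1 = 65 (decimal)
Compute lcm(16, 65) = 1040
1040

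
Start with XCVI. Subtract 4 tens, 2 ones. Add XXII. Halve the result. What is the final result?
Convert XCVI (Roman numeral) → 90 + 5 + 1 = 96 (decimal)
Start: 96
Convert 4 tens, 2 ones (place-value notation) → 4×10 + 2 = 42 (decimal)
96 - 42 = 54
Convert XXII (Roman numeral) → 10 + 10 + 1 + 1 = 22 (decimal)
54 + 22 = 76
76 ÷ 2 = 38
38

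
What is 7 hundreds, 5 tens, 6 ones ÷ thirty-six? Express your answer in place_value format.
Convert 7 hundreds, 5 tens, 6 ones (place-value notation) → 7×100 + 5×10 + 6 = 756 (decimal)
Convert thirty-six (English words) → 36 (decimal)
Compute 756 ÷ 36 = 21
Convert 21 (decimal) → 21 = 2×10 + 1 → 2 tens, 1 one (place-value notation)
2 tens, 1 one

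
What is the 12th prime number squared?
The 12th prime number = 37
Compute 37² = 37 × 37 = 1369
1369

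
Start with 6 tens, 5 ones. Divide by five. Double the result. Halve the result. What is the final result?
Convert 6 tens, 5 ones (place-value notation) → 6×10 + 5 = 65 (decimal)
Start: 65
Convert five (English words) → 5 (decimal)
65 ÷ 5 = 13
13 × 2 = 26
26 ÷ 2 = 13
13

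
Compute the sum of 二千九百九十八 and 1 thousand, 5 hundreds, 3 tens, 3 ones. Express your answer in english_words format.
Convert 二千九百九十八 (Chinese numeral) → 2×1000 + 9×100 + 9×10 + 8 = 2998 (decimal)
Convert 1 thousand, 5 hundreds, 3 tens, 3 ones (place-value notation) → 1×1000 + 5×100 + 3×10 + 3 = 1533 (decimal)
Compute 2998 + 1533 = 4531
Convert 4531 (decimal) → 4531 = 4×1000 + 5×100 + 31 → four thousand five hundred thirty-one (English words)
four thousand five hundred thirty-one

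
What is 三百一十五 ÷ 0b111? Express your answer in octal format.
Convert 三百一十五 (Chinese numeral) → 3×100 + 1×10 + 5 = 315 (decimal)
Convert 0b111 (binary) → 4 + 2 + 1 = 7 (decimal)
Compute 315 ÷ 7 = 45
Convert 45 (decimal) → 45 = 5×8 + 5 → 0o55 (octal)
0o55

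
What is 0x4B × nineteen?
Convert 0x4B (hexadecimal) → 4×16 + 11 = 75 (decimal)
Convert nineteen (English words) → 19 (decimal)
Compute 75 × 19 = 1425
1425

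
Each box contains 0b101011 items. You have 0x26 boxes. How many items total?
Convert 0b101011 (binary) → 32 + 8 + 2 + 1 = 43 (decimal)
Convert 0x26 (hexadecimal) → 2×16 + 6 = 38 (decimal)
Compute 43 × 38 = 1634
1634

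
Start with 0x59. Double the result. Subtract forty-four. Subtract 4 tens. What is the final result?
Convert 0x59 (hexadecimal) → 5×16 + 9 = 89 (decimal)
Start: 89
89 × 2 = 178
Convert forty-four (English words) → 44 (decimal)
178 - 44 = 134
Convert 4 tens (place-value notation) → 4×10 = 40 (decimal)
134 - 40 = 94
94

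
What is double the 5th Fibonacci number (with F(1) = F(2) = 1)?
The 5th Fibonacci number (with F(1) = F(2) = 1): 1, 1, 2, 3, 5 → 5
Compute 5 × 2 = 10
10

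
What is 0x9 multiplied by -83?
Convert 0x9 (hexadecimal) → 9 (decimal)
Compute 9 × -83 = -747
-747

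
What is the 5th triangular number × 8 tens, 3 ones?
Convert the 5th triangular number (triangular index) → 5×6/2 = 15 (decimal)
Convert 8 tens, 3 ones (place-value notation) → 8×10 + 3 = 83 (decimal)
Compute 15 × 83 = 1245
1245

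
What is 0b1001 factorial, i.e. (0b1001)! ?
Convert 0b1001 (binary) → 8 + 1 = 9 (decimal)
Compute 9! = 362880
362880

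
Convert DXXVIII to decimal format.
Convert DXXVIII (Roman numeral) → 500 + 10 + 10 + 5 + 1 + 1 + 1 = 528 (decimal)
528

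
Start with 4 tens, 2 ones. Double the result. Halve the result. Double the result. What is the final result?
Convert 4 tens, 2 ones (place-value notation) → 4×10 + 2 = 42 (decimal)
Start: 42
42 × 2 = 84
84 ÷ 2 = 42
42 × 2 = 84
84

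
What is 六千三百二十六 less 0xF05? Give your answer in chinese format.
Convert 六千三百二十六 (Chinese numeral) → 6×1000 + 3×100 + 2×10 + 6 = 6326 (decimal)
Convert 0xF05 (hexadecimal) → 15×256 + 5 = 3845 (decimal)
Compute 6326 - 3845 = 2481
Convert 2481 (decimal) → 2481 = 2×1000 + 4×100 + 8×10 + 1 → 二千四百八十一 (Chinese numeral)
二千四百八十一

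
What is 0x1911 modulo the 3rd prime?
Convert 0x1911 (hexadecimal) → 1×4096 + 9×256 + 1×16 + 1 = 6417 (decimal)
Convert the 3rd prime (prime index) → 5 (decimal)
Compute 6417 mod 5 = 2
2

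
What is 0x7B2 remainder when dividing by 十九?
Convert 0x7B2 (hexadecimal) → 7×256 + 11×16 + 2 = 1970 (decimal)
Convert 十九 (Chinese numeral) → 1×10 + 9 = 19 (decimal)
Compute 1970 mod 19 = 13
13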